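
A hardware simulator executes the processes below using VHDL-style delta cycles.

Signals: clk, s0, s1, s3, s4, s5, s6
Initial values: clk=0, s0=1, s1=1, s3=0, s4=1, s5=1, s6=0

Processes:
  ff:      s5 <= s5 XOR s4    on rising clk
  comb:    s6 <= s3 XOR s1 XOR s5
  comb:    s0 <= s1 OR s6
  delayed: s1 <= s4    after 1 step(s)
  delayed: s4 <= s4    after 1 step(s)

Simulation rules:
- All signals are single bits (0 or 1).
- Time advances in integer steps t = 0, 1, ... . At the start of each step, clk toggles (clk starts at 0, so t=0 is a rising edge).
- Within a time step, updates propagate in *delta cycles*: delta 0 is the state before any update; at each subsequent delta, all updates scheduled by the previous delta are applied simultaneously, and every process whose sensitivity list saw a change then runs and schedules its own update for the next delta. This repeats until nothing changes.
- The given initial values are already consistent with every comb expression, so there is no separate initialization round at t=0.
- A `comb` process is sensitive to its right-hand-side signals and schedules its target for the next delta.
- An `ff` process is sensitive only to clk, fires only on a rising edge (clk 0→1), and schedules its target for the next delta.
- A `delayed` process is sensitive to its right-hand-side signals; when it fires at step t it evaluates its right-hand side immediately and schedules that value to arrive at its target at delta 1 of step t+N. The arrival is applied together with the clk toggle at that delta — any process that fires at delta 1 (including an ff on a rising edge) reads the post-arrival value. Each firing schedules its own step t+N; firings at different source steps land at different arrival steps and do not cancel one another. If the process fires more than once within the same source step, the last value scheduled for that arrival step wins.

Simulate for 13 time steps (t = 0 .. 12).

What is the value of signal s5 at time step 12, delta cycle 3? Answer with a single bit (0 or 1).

0

[bits: clk,s6,s3,s0,s1,s4,s5]
t=0: Δ0=0001111 Δ1=1001111 Δ2=1001110 Δ3=1101110 | 3Δ
t=1: Δ0=1101110 Δ1=0101110 | 1Δ
t=2: Δ0=0101110 Δ1=1101110 Δ2=1101111 Δ3=1001111 | 3Δ
t=3: Δ0=1001111 Δ1=0001111 | 1Δ
t=4: Δ0=0001111 Δ1=1001111 Δ2=1001110 Δ3=1101110 | 3Δ
t=5: Δ0=1101110 Δ1=0101110 | 1Δ
t=6: Δ0=0101110 Δ1=1101110 Δ2=1101111 Δ3=1001111 | 3Δ
t=7: Δ0=1001111 Δ1=0001111 | 1Δ
t=8: Δ0=0001111 Δ1=1001111 Δ2=1001110 Δ3=1101110 | 3Δ
t=9: Δ0=1101110 Δ1=0101110 | 1Δ
t=10: Δ0=0101110 Δ1=1101110 Δ2=1101111 Δ3=1001111 | 3Δ
t=11: Δ0=1001111 Δ1=0001111 | 1Δ
t=12: Δ0=0001111 Δ1=1001111 Δ2=1001110 Δ3=1101110 | 3Δ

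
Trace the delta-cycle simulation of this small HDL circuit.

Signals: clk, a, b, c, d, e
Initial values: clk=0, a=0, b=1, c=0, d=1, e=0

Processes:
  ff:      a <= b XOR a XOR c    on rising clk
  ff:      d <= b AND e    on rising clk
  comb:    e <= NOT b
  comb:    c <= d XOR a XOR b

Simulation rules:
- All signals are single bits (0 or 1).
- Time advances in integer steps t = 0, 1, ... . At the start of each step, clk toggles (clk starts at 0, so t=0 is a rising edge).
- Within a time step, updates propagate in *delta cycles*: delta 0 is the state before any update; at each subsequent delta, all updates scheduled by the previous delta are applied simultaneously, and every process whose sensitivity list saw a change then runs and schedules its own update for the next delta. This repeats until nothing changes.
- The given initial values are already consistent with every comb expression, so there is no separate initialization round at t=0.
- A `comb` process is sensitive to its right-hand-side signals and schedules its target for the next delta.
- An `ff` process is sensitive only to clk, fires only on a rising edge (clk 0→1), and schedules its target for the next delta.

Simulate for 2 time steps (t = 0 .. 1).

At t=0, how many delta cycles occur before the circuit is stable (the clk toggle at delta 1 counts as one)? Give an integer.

t=0 Δ0: e=0 a=0 d=1 c=0 clk=0 b=1
  Δ1: clk:0→1
  Δ2: a:0→1, d:1→0
  (2Δ to stable)
t=1 Δ0: e=0 a=1 d=0 c=0 clk=1 b=1
  Δ1: clk:1→0
  (1Δ to stable)

2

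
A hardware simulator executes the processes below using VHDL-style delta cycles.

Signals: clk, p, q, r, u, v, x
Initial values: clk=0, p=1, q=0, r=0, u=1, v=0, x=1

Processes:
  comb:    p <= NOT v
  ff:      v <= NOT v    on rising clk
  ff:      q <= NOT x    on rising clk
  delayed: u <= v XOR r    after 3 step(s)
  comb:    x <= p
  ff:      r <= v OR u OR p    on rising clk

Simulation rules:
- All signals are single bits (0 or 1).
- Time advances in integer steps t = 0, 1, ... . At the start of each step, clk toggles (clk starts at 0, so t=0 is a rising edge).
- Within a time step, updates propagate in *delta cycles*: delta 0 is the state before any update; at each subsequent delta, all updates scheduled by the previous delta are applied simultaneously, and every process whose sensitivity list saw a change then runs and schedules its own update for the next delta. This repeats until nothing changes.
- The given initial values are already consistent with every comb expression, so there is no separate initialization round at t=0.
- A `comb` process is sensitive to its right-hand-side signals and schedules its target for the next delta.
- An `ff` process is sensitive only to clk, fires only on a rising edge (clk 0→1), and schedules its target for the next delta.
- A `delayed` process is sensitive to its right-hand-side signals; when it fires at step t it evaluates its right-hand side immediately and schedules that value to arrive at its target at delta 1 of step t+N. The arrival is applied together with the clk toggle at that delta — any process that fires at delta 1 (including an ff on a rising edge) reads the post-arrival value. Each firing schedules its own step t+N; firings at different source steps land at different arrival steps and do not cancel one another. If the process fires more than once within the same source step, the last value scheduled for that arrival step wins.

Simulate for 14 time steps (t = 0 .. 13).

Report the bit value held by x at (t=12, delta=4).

0

t0.Δ0 v=0 q=0 clk=0 u=1 r=0 x=1 p=1
t0.Δ1 v=0 q=0 clk=1 u=1 r=0 x=1 p=1
t0.Δ2 v=1 q=0 clk=1 u=1 r=1 x=1 p=1
t0.Δ3 v=1 q=0 clk=1 u=1 r=1 x=1 p=0
t0.Δ4 v=1 q=0 clk=1 u=1 r=1 x=0 p=0
t1.Δ0 v=1 q=0 clk=1 u=1 r=1 x=0 p=0
t1.Δ1 v=1 q=0 clk=0 u=1 r=1 x=0 p=0
t2.Δ0 v=1 q=0 clk=0 u=1 r=1 x=0 p=0
t2.Δ1 v=1 q=0 clk=1 u=1 r=1 x=0 p=0
t2.Δ2 v=0 q=1 clk=1 u=1 r=1 x=0 p=0
t2.Δ3 v=0 q=1 clk=1 u=1 r=1 x=0 p=1
t2.Δ4 v=0 q=1 clk=1 u=1 r=1 x=1 p=1
t3.Δ0 v=0 q=1 clk=1 u=1 r=1 x=1 p=1
t3.Δ1 v=0 q=1 clk=0 u=0 r=1 x=1 p=1
t4.Δ0 v=0 q=1 clk=0 u=0 r=1 x=1 p=1
t4.Δ1 v=0 q=1 clk=1 u=0 r=1 x=1 p=1
t4.Δ2 v=1 q=0 clk=1 u=0 r=1 x=1 p=1
t4.Δ3 v=1 q=0 clk=1 u=0 r=1 x=1 p=0
t4.Δ4 v=1 q=0 clk=1 u=0 r=1 x=0 p=0
t5.Δ0 v=1 q=0 clk=1 u=0 r=1 x=0 p=0
t5.Δ1 v=1 q=0 clk=0 u=1 r=1 x=0 p=0
t6.Δ0 v=1 q=0 clk=0 u=1 r=1 x=0 p=0
t6.Δ1 v=1 q=0 clk=1 u=1 r=1 x=0 p=0
t6.Δ2 v=0 q=1 clk=1 u=1 r=1 x=0 p=0
t6.Δ3 v=0 q=1 clk=1 u=1 r=1 x=0 p=1
t6.Δ4 v=0 q=1 clk=1 u=1 r=1 x=1 p=1
t7.Δ0 v=0 q=1 clk=1 u=1 r=1 x=1 p=1
t7.Δ1 v=0 q=1 clk=0 u=0 r=1 x=1 p=1
t8.Δ0 v=0 q=1 clk=0 u=0 r=1 x=1 p=1
t8.Δ1 v=0 q=1 clk=1 u=0 r=1 x=1 p=1
t8.Δ2 v=1 q=0 clk=1 u=0 r=1 x=1 p=1
t8.Δ3 v=1 q=0 clk=1 u=0 r=1 x=1 p=0
t8.Δ4 v=1 q=0 clk=1 u=0 r=1 x=0 p=0
t9.Δ0 v=1 q=0 clk=1 u=0 r=1 x=0 p=0
t9.Δ1 v=1 q=0 clk=0 u=1 r=1 x=0 p=0
t10.Δ0 v=1 q=0 clk=0 u=1 r=1 x=0 p=0
t10.Δ1 v=1 q=0 clk=1 u=1 r=1 x=0 p=0
t10.Δ2 v=0 q=1 clk=1 u=1 r=1 x=0 p=0
t10.Δ3 v=0 q=1 clk=1 u=1 r=1 x=0 p=1
t10.Δ4 v=0 q=1 clk=1 u=1 r=1 x=1 p=1
t11.Δ0 v=0 q=1 clk=1 u=1 r=1 x=1 p=1
t11.Δ1 v=0 q=1 clk=0 u=0 r=1 x=1 p=1
t12.Δ0 v=0 q=1 clk=0 u=0 r=1 x=1 p=1
t12.Δ1 v=0 q=1 clk=1 u=0 r=1 x=1 p=1
t12.Δ2 v=1 q=0 clk=1 u=0 r=1 x=1 p=1
t12.Δ3 v=1 q=0 clk=1 u=0 r=1 x=1 p=0
t12.Δ4 v=1 q=0 clk=1 u=0 r=1 x=0 p=0
t13.Δ0 v=1 q=0 clk=1 u=0 r=1 x=0 p=0
t13.Δ1 v=1 q=0 clk=0 u=1 r=1 x=0 p=0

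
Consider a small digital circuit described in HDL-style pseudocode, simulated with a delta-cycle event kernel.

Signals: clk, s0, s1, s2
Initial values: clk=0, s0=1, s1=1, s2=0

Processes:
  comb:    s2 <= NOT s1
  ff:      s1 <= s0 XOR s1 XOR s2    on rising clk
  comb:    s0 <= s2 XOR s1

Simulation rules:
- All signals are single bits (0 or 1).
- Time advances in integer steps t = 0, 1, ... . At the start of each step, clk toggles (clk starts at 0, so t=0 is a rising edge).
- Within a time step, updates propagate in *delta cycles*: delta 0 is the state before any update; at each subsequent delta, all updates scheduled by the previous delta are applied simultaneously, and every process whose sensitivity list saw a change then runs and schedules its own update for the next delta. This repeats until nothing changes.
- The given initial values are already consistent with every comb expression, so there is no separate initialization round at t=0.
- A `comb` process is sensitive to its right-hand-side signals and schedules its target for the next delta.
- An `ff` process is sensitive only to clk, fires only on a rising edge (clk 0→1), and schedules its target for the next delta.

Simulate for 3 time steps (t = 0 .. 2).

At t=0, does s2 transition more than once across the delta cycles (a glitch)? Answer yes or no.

t0.Δ0 clk=0 s0=1 s2=0 s1=1
t0.Δ1 clk=1 s0=1 s2=0 s1=1
t0.Δ2 clk=1 s0=1 s2=0 s1=0
t0.Δ3 clk=1 s0=0 s2=1 s1=0
t0.Δ4 clk=1 s0=1 s2=1 s1=0
t1.Δ0 clk=1 s0=1 s2=1 s1=0
t1.Δ1 clk=0 s0=1 s2=1 s1=0
t2.Δ0 clk=0 s0=1 s2=1 s1=0
t2.Δ1 clk=1 s0=1 s2=1 s1=0

no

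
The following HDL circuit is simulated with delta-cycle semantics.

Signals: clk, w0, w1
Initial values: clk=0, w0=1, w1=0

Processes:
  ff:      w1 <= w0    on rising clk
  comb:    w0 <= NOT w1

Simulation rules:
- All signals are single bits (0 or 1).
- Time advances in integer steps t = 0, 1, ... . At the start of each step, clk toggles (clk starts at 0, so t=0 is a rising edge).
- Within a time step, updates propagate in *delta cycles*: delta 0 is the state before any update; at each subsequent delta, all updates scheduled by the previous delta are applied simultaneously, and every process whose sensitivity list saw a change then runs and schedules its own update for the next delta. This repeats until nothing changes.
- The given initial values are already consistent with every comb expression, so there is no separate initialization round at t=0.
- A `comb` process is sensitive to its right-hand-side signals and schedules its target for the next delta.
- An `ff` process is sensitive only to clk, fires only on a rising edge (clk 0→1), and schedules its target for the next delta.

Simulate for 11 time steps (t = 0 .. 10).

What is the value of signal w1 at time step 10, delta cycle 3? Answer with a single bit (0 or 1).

t=0 Δ0: w1=0 w0=1 clk=0
  Δ1: clk:0→1
  Δ2: w1:0→1
  Δ3: w0:1→0
  (3Δ to stable)
t=1 Δ0: w1=1 w0=0 clk=1
  Δ1: clk:1→0
  (1Δ to stable)
t=2 Δ0: w1=1 w0=0 clk=0
  Δ1: clk:0→1
  Δ2: w1:1→0
  Δ3: w0:0→1
  (3Δ to stable)
t=3 Δ0: w1=0 w0=1 clk=1
  Δ1: clk:1→0
  (1Δ to stable)
t=4 Δ0: w1=0 w0=1 clk=0
  Δ1: clk:0→1
  Δ2: w1:0→1
  Δ3: w0:1→0
  (3Δ to stable)
t=5 Δ0: w1=1 w0=0 clk=1
  Δ1: clk:1→0
  (1Δ to stable)
t=6 Δ0: w1=1 w0=0 clk=0
  Δ1: clk:0→1
  Δ2: w1:1→0
  Δ3: w0:0→1
  (3Δ to stable)
t=7 Δ0: w1=0 w0=1 clk=1
  Δ1: clk:1→0
  (1Δ to stable)
t=8 Δ0: w1=0 w0=1 clk=0
  Δ1: clk:0→1
  Δ2: w1:0→1
  Δ3: w0:1→0
  (3Δ to stable)
t=9 Δ0: w1=1 w0=0 clk=1
  Δ1: clk:1→0
  (1Δ to stable)
t=10 Δ0: w1=1 w0=0 clk=0
  Δ1: clk:0→1
  Δ2: w1:1→0
  Δ3: w0:0→1
  (3Δ to stable)

0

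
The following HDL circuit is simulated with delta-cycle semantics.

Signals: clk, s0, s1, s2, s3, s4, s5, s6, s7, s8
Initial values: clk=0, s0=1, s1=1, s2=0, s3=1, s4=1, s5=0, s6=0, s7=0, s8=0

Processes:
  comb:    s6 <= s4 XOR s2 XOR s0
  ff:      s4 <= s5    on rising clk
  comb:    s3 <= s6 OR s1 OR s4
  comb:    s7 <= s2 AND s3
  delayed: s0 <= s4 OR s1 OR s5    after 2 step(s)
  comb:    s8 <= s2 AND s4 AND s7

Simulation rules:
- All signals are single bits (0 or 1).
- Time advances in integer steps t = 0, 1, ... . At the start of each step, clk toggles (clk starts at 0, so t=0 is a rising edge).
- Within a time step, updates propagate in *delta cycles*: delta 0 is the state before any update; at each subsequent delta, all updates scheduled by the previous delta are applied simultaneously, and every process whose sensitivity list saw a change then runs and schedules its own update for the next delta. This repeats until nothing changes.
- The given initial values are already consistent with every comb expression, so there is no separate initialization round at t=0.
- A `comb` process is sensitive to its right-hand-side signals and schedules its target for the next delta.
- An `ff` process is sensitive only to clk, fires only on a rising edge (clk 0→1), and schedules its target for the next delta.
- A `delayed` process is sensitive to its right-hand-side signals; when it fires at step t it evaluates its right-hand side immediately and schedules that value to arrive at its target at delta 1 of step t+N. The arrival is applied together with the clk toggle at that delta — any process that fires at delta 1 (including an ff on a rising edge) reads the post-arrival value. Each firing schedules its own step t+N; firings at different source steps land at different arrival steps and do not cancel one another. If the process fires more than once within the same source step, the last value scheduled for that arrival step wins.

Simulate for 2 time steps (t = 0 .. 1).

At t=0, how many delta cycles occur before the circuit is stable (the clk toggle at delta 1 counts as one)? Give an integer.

3

t0.Δ0 s0=1 s7=0 clk=0 s3=1 s4=1 s5=0 s8=0 s6=0 s1=1 s2=0
t0.Δ1 s0=1 s7=0 clk=1 s3=1 s4=1 s5=0 s8=0 s6=0 s1=1 s2=0
t0.Δ2 s0=1 s7=0 clk=1 s3=1 s4=0 s5=0 s8=0 s6=0 s1=1 s2=0
t0.Δ3 s0=1 s7=0 clk=1 s3=1 s4=0 s5=0 s8=0 s6=1 s1=1 s2=0
t1.Δ0 s0=1 s7=0 clk=1 s3=1 s4=0 s5=0 s8=0 s6=1 s1=1 s2=0
t1.Δ1 s0=1 s7=0 clk=0 s3=1 s4=0 s5=0 s8=0 s6=1 s1=1 s2=0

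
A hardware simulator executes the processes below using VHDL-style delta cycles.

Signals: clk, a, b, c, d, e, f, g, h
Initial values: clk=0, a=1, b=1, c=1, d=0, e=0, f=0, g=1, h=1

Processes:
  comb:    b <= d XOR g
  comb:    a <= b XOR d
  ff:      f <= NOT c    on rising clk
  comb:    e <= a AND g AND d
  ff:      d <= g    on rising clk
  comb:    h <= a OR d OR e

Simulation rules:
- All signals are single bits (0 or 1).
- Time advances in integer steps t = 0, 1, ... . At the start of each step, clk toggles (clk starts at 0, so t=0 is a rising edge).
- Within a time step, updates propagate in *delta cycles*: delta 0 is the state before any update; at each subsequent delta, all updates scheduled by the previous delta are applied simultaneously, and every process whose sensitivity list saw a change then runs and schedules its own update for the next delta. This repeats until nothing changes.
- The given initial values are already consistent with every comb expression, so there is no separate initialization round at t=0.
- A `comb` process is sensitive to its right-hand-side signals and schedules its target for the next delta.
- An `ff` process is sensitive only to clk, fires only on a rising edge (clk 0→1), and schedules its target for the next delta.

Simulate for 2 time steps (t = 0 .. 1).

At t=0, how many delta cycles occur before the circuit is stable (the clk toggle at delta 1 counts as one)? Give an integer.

5

t0.Δ0 g=1 f=0 c=1 clk=0 h=1 e=0 d=0 a=1 b=1
t0.Δ1 g=1 f=0 c=1 clk=1 h=1 e=0 d=0 a=1 b=1
t0.Δ2 g=1 f=0 c=1 clk=1 h=1 e=0 d=1 a=1 b=1
t0.Δ3 g=1 f=0 c=1 clk=1 h=1 e=1 d=1 a=0 b=0
t0.Δ4 g=1 f=0 c=1 clk=1 h=1 e=0 d=1 a=1 b=0
t0.Δ5 g=1 f=0 c=1 clk=1 h=1 e=1 d=1 a=1 b=0
t1.Δ0 g=1 f=0 c=1 clk=1 h=1 e=1 d=1 a=1 b=0
t1.Δ1 g=1 f=0 c=1 clk=0 h=1 e=1 d=1 a=1 b=0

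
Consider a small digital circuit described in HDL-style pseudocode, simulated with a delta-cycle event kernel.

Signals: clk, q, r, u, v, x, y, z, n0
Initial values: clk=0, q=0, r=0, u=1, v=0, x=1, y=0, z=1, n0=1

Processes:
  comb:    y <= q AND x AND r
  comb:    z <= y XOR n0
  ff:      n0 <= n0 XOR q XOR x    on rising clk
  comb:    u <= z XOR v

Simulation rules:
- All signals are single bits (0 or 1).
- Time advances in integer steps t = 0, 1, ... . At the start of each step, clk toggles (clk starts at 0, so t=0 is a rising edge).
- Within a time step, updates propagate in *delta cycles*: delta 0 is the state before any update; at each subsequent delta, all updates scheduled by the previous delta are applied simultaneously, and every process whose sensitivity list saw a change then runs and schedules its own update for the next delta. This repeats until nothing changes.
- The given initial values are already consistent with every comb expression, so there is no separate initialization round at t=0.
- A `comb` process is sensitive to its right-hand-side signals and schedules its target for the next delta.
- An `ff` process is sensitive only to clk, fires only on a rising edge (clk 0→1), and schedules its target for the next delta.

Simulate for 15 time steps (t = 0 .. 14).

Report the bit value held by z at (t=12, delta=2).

1

t0.Δ0 u=1 n0=1 x=1 clk=0 y=0 v=0 z=1 q=0 r=0
t0.Δ1 u=1 n0=1 x=1 clk=1 y=0 v=0 z=1 q=0 r=0
t0.Δ2 u=1 n0=0 x=1 clk=1 y=0 v=0 z=1 q=0 r=0
t0.Δ3 u=1 n0=0 x=1 clk=1 y=0 v=0 z=0 q=0 r=0
t0.Δ4 u=0 n0=0 x=1 clk=1 y=0 v=0 z=0 q=0 r=0
t1.Δ0 u=0 n0=0 x=1 clk=1 y=0 v=0 z=0 q=0 r=0
t1.Δ1 u=0 n0=0 x=1 clk=0 y=0 v=0 z=0 q=0 r=0
t2.Δ0 u=0 n0=0 x=1 clk=0 y=0 v=0 z=0 q=0 r=0
t2.Δ1 u=0 n0=0 x=1 clk=1 y=0 v=0 z=0 q=0 r=0
t2.Δ2 u=0 n0=1 x=1 clk=1 y=0 v=0 z=0 q=0 r=0
t2.Δ3 u=0 n0=1 x=1 clk=1 y=0 v=0 z=1 q=0 r=0
t2.Δ4 u=1 n0=1 x=1 clk=1 y=0 v=0 z=1 q=0 r=0
t3.Δ0 u=1 n0=1 x=1 clk=1 y=0 v=0 z=1 q=0 r=0
t3.Δ1 u=1 n0=1 x=1 clk=0 y=0 v=0 z=1 q=0 r=0
t4.Δ0 u=1 n0=1 x=1 clk=0 y=0 v=0 z=1 q=0 r=0
t4.Δ1 u=1 n0=1 x=1 clk=1 y=0 v=0 z=1 q=0 r=0
t4.Δ2 u=1 n0=0 x=1 clk=1 y=0 v=0 z=1 q=0 r=0
t4.Δ3 u=1 n0=0 x=1 clk=1 y=0 v=0 z=0 q=0 r=0
t4.Δ4 u=0 n0=0 x=1 clk=1 y=0 v=0 z=0 q=0 r=0
t5.Δ0 u=0 n0=0 x=1 clk=1 y=0 v=0 z=0 q=0 r=0
t5.Δ1 u=0 n0=0 x=1 clk=0 y=0 v=0 z=0 q=0 r=0
t6.Δ0 u=0 n0=0 x=1 clk=0 y=0 v=0 z=0 q=0 r=0
t6.Δ1 u=0 n0=0 x=1 clk=1 y=0 v=0 z=0 q=0 r=0
t6.Δ2 u=0 n0=1 x=1 clk=1 y=0 v=0 z=0 q=0 r=0
t6.Δ3 u=0 n0=1 x=1 clk=1 y=0 v=0 z=1 q=0 r=0
t6.Δ4 u=1 n0=1 x=1 clk=1 y=0 v=0 z=1 q=0 r=0
t7.Δ0 u=1 n0=1 x=1 clk=1 y=0 v=0 z=1 q=0 r=0
t7.Δ1 u=1 n0=1 x=1 clk=0 y=0 v=0 z=1 q=0 r=0
t8.Δ0 u=1 n0=1 x=1 clk=0 y=0 v=0 z=1 q=0 r=0
t8.Δ1 u=1 n0=1 x=1 clk=1 y=0 v=0 z=1 q=0 r=0
t8.Δ2 u=1 n0=0 x=1 clk=1 y=0 v=0 z=1 q=0 r=0
t8.Δ3 u=1 n0=0 x=1 clk=1 y=0 v=0 z=0 q=0 r=0
t8.Δ4 u=0 n0=0 x=1 clk=1 y=0 v=0 z=0 q=0 r=0
t9.Δ0 u=0 n0=0 x=1 clk=1 y=0 v=0 z=0 q=0 r=0
t9.Δ1 u=0 n0=0 x=1 clk=0 y=0 v=0 z=0 q=0 r=0
t10.Δ0 u=0 n0=0 x=1 clk=0 y=0 v=0 z=0 q=0 r=0
t10.Δ1 u=0 n0=0 x=1 clk=1 y=0 v=0 z=0 q=0 r=0
t10.Δ2 u=0 n0=1 x=1 clk=1 y=0 v=0 z=0 q=0 r=0
t10.Δ3 u=0 n0=1 x=1 clk=1 y=0 v=0 z=1 q=0 r=0
t10.Δ4 u=1 n0=1 x=1 clk=1 y=0 v=0 z=1 q=0 r=0
t11.Δ0 u=1 n0=1 x=1 clk=1 y=0 v=0 z=1 q=0 r=0
t11.Δ1 u=1 n0=1 x=1 clk=0 y=0 v=0 z=1 q=0 r=0
t12.Δ0 u=1 n0=1 x=1 clk=0 y=0 v=0 z=1 q=0 r=0
t12.Δ1 u=1 n0=1 x=1 clk=1 y=0 v=0 z=1 q=0 r=0
t12.Δ2 u=1 n0=0 x=1 clk=1 y=0 v=0 z=1 q=0 r=0
t12.Δ3 u=1 n0=0 x=1 clk=1 y=0 v=0 z=0 q=0 r=0
t12.Δ4 u=0 n0=0 x=1 clk=1 y=0 v=0 z=0 q=0 r=0
t13.Δ0 u=0 n0=0 x=1 clk=1 y=0 v=0 z=0 q=0 r=0
t13.Δ1 u=0 n0=0 x=1 clk=0 y=0 v=0 z=0 q=0 r=0
t14.Δ0 u=0 n0=0 x=1 clk=0 y=0 v=0 z=0 q=0 r=0
t14.Δ1 u=0 n0=0 x=1 clk=1 y=0 v=0 z=0 q=0 r=0
t14.Δ2 u=0 n0=1 x=1 clk=1 y=0 v=0 z=0 q=0 r=0
t14.Δ3 u=0 n0=1 x=1 clk=1 y=0 v=0 z=1 q=0 r=0
t14.Δ4 u=1 n0=1 x=1 clk=1 y=0 v=0 z=1 q=0 r=0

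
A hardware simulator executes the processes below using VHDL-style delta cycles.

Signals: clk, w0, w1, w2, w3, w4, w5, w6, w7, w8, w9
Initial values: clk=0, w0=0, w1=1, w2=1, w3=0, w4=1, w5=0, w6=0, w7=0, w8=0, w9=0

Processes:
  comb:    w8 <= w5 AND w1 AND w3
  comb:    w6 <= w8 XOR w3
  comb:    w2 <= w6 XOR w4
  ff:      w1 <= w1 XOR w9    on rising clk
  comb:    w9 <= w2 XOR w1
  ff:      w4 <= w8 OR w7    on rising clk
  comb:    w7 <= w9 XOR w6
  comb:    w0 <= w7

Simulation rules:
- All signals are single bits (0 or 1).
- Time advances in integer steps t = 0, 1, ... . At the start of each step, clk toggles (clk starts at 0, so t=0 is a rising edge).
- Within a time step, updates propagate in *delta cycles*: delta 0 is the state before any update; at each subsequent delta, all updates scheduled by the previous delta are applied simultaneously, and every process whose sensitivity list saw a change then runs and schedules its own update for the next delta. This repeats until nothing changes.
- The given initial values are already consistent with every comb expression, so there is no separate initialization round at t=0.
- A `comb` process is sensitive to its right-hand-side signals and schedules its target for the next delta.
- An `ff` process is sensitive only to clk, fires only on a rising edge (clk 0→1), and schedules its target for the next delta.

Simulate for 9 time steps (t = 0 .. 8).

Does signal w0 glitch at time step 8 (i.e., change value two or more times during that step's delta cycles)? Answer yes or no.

yes

t0.Δ0 w5=0 w3=0 w4=1 w9=0 w8=0 clk=0 w6=0 w7=0 w0=0 w2=1 w1=1
t0.Δ1 w5=0 w3=0 w4=1 w9=0 w8=0 clk=1 w6=0 w7=0 w0=0 w2=1 w1=1
t0.Δ2 w5=0 w3=0 w4=0 w9=0 w8=0 clk=1 w6=0 w7=0 w0=0 w2=1 w1=1
t0.Δ3 w5=0 w3=0 w4=0 w9=0 w8=0 clk=1 w6=0 w7=0 w0=0 w2=0 w1=1
t0.Δ4 w5=0 w3=0 w4=0 w9=1 w8=0 clk=1 w6=0 w7=0 w0=0 w2=0 w1=1
t0.Δ5 w5=0 w3=0 w4=0 w9=1 w8=0 clk=1 w6=0 w7=1 w0=0 w2=0 w1=1
t0.Δ6 w5=0 w3=0 w4=0 w9=1 w8=0 clk=1 w6=0 w7=1 w0=1 w2=0 w1=1
t1.Δ0 w5=0 w3=0 w4=0 w9=1 w8=0 clk=1 w6=0 w7=1 w0=1 w2=0 w1=1
t1.Δ1 w5=0 w3=0 w4=0 w9=1 w8=0 clk=0 w6=0 w7=1 w0=1 w2=0 w1=1
t2.Δ0 w5=0 w3=0 w4=0 w9=1 w8=0 clk=0 w6=0 w7=1 w0=1 w2=0 w1=1
t2.Δ1 w5=0 w3=0 w4=0 w9=1 w8=0 clk=1 w6=0 w7=1 w0=1 w2=0 w1=1
t2.Δ2 w5=0 w3=0 w4=1 w9=1 w8=0 clk=1 w6=0 w7=1 w0=1 w2=0 w1=0
t2.Δ3 w5=0 w3=0 w4=1 w9=0 w8=0 clk=1 w6=0 w7=1 w0=1 w2=1 w1=0
t2.Δ4 w5=0 w3=0 w4=1 w9=1 w8=0 clk=1 w6=0 w7=0 w0=1 w2=1 w1=0
t2.Δ5 w5=0 w3=0 w4=1 w9=1 w8=0 clk=1 w6=0 w7=1 w0=0 w2=1 w1=0
t2.Δ6 w5=0 w3=0 w4=1 w9=1 w8=0 clk=1 w6=0 w7=1 w0=1 w2=1 w1=0
t3.Δ0 w5=0 w3=0 w4=1 w9=1 w8=0 clk=1 w6=0 w7=1 w0=1 w2=1 w1=0
t3.Δ1 w5=0 w3=0 w4=1 w9=1 w8=0 clk=0 w6=0 w7=1 w0=1 w2=1 w1=0
t4.Δ0 w5=0 w3=0 w4=1 w9=1 w8=0 clk=0 w6=0 w7=1 w0=1 w2=1 w1=0
t4.Δ1 w5=0 w3=0 w4=1 w9=1 w8=0 clk=1 w6=0 w7=1 w0=1 w2=1 w1=0
t4.Δ2 w5=0 w3=0 w4=1 w9=1 w8=0 clk=1 w6=0 w7=1 w0=1 w2=1 w1=1
t4.Δ3 w5=0 w3=0 w4=1 w9=0 w8=0 clk=1 w6=0 w7=1 w0=1 w2=1 w1=1
t4.Δ4 w5=0 w3=0 w4=1 w9=0 w8=0 clk=1 w6=0 w7=0 w0=1 w2=1 w1=1
t4.Δ5 w5=0 w3=0 w4=1 w9=0 w8=0 clk=1 w6=0 w7=0 w0=0 w2=1 w1=1
t5.Δ0 w5=0 w3=0 w4=1 w9=0 w8=0 clk=1 w6=0 w7=0 w0=0 w2=1 w1=1
t5.Δ1 w5=0 w3=0 w4=1 w9=0 w8=0 clk=0 w6=0 w7=0 w0=0 w2=1 w1=1
t6.Δ0 w5=0 w3=0 w4=1 w9=0 w8=0 clk=0 w6=0 w7=0 w0=0 w2=1 w1=1
t6.Δ1 w5=0 w3=0 w4=1 w9=0 w8=0 clk=1 w6=0 w7=0 w0=0 w2=1 w1=1
t6.Δ2 w5=0 w3=0 w4=0 w9=0 w8=0 clk=1 w6=0 w7=0 w0=0 w2=1 w1=1
t6.Δ3 w5=0 w3=0 w4=0 w9=0 w8=0 clk=1 w6=0 w7=0 w0=0 w2=0 w1=1
t6.Δ4 w5=0 w3=0 w4=0 w9=1 w8=0 clk=1 w6=0 w7=0 w0=0 w2=0 w1=1
t6.Δ5 w5=0 w3=0 w4=0 w9=1 w8=0 clk=1 w6=0 w7=1 w0=0 w2=0 w1=1
t6.Δ6 w5=0 w3=0 w4=0 w9=1 w8=0 clk=1 w6=0 w7=1 w0=1 w2=0 w1=1
t7.Δ0 w5=0 w3=0 w4=0 w9=1 w8=0 clk=1 w6=0 w7=1 w0=1 w2=0 w1=1
t7.Δ1 w5=0 w3=0 w4=0 w9=1 w8=0 clk=0 w6=0 w7=1 w0=1 w2=0 w1=1
t8.Δ0 w5=0 w3=0 w4=0 w9=1 w8=0 clk=0 w6=0 w7=1 w0=1 w2=0 w1=1
t8.Δ1 w5=0 w3=0 w4=0 w9=1 w8=0 clk=1 w6=0 w7=1 w0=1 w2=0 w1=1
t8.Δ2 w5=0 w3=0 w4=1 w9=1 w8=0 clk=1 w6=0 w7=1 w0=1 w2=0 w1=0
t8.Δ3 w5=0 w3=0 w4=1 w9=0 w8=0 clk=1 w6=0 w7=1 w0=1 w2=1 w1=0
t8.Δ4 w5=0 w3=0 w4=1 w9=1 w8=0 clk=1 w6=0 w7=0 w0=1 w2=1 w1=0
t8.Δ5 w5=0 w3=0 w4=1 w9=1 w8=0 clk=1 w6=0 w7=1 w0=0 w2=1 w1=0
t8.Δ6 w5=0 w3=0 w4=1 w9=1 w8=0 clk=1 w6=0 w7=1 w0=1 w2=1 w1=0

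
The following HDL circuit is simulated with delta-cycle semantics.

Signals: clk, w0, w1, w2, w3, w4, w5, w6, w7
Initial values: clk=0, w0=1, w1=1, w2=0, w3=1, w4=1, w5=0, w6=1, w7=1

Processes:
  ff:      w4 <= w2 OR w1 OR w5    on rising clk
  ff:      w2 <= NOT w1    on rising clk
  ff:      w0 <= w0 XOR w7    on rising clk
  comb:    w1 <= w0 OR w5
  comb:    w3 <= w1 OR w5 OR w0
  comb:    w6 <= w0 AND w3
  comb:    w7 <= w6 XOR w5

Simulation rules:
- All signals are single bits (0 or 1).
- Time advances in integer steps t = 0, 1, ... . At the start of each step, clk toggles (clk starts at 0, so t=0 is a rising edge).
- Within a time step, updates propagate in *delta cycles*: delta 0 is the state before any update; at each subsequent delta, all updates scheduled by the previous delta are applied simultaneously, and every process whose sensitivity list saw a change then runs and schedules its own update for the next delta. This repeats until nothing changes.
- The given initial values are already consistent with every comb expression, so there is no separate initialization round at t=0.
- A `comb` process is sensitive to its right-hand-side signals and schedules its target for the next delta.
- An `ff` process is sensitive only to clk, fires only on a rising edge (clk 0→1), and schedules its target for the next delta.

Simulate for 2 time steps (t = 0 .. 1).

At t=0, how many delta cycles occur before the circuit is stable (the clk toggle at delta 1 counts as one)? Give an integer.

4

t=0 Δ0: w2=0 w5=0 w3=1 clk=0 w7=1 w0=1 w4=1 w1=1 w6=1
  Δ1: clk:0→1
  Δ2: w0:1→0
  Δ3: w1:1→0, w6:1→0
  Δ4: w3:1→0, w7:1→0
  (4Δ to stable)
t=1 Δ0: w2=0 w5=0 w3=0 clk=1 w7=0 w0=0 w4=1 w1=0 w6=0
  Δ1: clk:1→0
  (1Δ to stable)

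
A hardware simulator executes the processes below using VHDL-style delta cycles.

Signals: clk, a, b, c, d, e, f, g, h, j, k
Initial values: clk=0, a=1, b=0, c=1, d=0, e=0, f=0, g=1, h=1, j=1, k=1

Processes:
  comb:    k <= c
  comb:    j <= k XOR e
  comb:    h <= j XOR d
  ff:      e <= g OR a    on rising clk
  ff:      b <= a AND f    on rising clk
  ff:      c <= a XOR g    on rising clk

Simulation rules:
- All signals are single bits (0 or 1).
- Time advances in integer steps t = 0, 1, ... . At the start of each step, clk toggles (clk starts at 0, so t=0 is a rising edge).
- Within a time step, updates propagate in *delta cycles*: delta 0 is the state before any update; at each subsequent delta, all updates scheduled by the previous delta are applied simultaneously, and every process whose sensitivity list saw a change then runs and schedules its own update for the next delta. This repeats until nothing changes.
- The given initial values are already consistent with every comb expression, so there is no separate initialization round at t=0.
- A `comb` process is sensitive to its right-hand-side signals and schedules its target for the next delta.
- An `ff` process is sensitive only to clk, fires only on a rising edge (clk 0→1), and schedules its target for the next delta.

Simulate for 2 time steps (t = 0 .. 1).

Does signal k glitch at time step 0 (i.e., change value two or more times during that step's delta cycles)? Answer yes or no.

no

[bits: f,clk,h,b,j,k,c,d,a,g,e]
t=0: Δ0=00101110110 Δ1=01101110110 Δ2=01101100111 Δ3=01100000111 Δ4=01001000111 Δ5=01101000111 | 5Δ
t=1: Δ0=01101000111 Δ1=00101000111 | 1Δ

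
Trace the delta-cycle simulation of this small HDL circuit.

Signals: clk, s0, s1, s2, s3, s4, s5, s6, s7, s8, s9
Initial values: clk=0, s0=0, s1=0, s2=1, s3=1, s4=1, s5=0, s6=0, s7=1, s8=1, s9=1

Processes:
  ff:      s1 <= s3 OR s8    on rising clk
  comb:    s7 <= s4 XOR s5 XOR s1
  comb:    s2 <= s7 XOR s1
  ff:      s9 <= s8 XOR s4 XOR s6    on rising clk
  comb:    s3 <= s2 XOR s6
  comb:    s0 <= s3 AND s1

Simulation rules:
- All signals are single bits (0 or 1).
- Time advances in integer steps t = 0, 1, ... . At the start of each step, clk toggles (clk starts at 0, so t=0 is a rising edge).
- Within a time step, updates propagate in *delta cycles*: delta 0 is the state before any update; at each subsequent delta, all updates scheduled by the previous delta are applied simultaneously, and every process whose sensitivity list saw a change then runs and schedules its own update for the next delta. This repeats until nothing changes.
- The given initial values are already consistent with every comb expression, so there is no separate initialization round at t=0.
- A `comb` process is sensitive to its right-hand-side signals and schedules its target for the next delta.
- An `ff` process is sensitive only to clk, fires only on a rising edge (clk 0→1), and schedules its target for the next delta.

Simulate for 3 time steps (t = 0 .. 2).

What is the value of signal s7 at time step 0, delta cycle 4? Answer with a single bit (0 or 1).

0

t0.Δ0 clk=0 s0=0 s6=0 s8=1 s2=1 s3=1 s7=1 s1=0 s4=1 s5=0 s9=1
t0.Δ1 clk=1 s0=0 s6=0 s8=1 s2=1 s3=1 s7=1 s1=0 s4=1 s5=0 s9=1
t0.Δ2 clk=1 s0=0 s6=0 s8=1 s2=1 s3=1 s7=1 s1=1 s4=1 s5=0 s9=0
t0.Δ3 clk=1 s0=1 s6=0 s8=1 s2=0 s3=1 s7=0 s1=1 s4=1 s5=0 s9=0
t0.Δ4 clk=1 s0=1 s6=0 s8=1 s2=1 s3=0 s7=0 s1=1 s4=1 s5=0 s9=0
t0.Δ5 clk=1 s0=0 s6=0 s8=1 s2=1 s3=1 s7=0 s1=1 s4=1 s5=0 s9=0
t0.Δ6 clk=1 s0=1 s6=0 s8=1 s2=1 s3=1 s7=0 s1=1 s4=1 s5=0 s9=0
t1.Δ0 clk=1 s0=1 s6=0 s8=1 s2=1 s3=1 s7=0 s1=1 s4=1 s5=0 s9=0
t1.Δ1 clk=0 s0=1 s6=0 s8=1 s2=1 s3=1 s7=0 s1=1 s4=1 s5=0 s9=0
t2.Δ0 clk=0 s0=1 s6=0 s8=1 s2=1 s3=1 s7=0 s1=1 s4=1 s5=0 s9=0
t2.Δ1 clk=1 s0=1 s6=0 s8=1 s2=1 s3=1 s7=0 s1=1 s4=1 s5=0 s9=0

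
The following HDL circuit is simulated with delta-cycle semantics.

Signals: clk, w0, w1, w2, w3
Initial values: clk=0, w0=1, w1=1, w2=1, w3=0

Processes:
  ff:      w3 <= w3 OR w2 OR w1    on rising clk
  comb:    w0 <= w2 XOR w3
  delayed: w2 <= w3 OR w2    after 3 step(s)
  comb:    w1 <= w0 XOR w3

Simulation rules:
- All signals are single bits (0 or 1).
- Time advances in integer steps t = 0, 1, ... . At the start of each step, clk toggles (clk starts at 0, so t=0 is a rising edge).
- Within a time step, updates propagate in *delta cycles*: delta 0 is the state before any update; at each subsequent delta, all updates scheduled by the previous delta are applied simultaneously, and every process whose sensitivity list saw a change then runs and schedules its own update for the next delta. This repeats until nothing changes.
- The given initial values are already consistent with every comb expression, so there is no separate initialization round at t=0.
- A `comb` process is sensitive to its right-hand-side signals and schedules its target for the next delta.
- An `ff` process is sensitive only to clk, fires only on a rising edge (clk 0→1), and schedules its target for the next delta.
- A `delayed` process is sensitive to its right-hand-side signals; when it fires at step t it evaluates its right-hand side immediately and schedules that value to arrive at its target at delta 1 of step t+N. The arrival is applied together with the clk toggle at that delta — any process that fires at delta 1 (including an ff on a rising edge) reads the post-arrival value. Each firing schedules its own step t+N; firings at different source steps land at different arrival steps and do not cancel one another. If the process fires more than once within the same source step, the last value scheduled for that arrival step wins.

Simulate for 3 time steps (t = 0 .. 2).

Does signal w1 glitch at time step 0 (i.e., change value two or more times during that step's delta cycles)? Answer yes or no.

[bits: w1,clk,w0,w2,w3]
t=0: Δ0=10110 Δ1=11110 Δ2=11111 Δ3=01011 Δ4=11011 | 4Δ
t=1: Δ0=11011 Δ1=10011 | 1Δ
t=2: Δ0=10011 Δ1=11011 | 1Δ

yes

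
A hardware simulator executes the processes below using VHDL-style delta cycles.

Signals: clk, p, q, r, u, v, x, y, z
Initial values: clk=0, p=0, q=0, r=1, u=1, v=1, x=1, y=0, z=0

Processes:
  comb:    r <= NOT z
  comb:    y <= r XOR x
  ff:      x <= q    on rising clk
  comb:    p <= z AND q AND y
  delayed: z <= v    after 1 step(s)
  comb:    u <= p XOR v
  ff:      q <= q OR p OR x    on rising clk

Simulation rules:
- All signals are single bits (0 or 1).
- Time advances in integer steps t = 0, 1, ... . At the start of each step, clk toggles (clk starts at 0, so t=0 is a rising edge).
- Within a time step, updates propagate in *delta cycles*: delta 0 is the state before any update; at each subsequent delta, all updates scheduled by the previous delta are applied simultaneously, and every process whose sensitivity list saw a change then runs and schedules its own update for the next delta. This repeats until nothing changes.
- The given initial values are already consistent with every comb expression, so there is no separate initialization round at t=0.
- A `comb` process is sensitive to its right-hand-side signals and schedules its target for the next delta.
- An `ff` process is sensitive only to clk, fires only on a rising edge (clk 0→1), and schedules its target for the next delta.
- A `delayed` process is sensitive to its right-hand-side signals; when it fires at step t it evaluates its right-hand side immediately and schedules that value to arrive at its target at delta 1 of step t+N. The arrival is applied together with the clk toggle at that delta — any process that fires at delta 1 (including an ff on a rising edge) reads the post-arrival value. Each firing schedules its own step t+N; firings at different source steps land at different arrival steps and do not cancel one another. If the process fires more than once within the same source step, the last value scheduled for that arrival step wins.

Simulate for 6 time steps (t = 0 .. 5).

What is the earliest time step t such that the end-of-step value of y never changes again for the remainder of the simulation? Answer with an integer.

2

[bits: z,q,r,y,u,v,x,p,clk]
t=0: Δ0=001011100 Δ1=001011101 Δ2=011011001 Δ3=011111001 | 3Δ
t=1: Δ0=011111001 Δ1=011111000 | 1Δ
t=2: Δ0=011111000 Δ1=011111001 Δ2=011111101 Δ3=011011101 | 3Δ
t=3: Δ0=011011101 Δ1=011011100 | 1Δ
t=4: Δ0=011011100 Δ1=011011101 | 1Δ
t=5: Δ0=011011101 Δ1=011011100 | 1Δ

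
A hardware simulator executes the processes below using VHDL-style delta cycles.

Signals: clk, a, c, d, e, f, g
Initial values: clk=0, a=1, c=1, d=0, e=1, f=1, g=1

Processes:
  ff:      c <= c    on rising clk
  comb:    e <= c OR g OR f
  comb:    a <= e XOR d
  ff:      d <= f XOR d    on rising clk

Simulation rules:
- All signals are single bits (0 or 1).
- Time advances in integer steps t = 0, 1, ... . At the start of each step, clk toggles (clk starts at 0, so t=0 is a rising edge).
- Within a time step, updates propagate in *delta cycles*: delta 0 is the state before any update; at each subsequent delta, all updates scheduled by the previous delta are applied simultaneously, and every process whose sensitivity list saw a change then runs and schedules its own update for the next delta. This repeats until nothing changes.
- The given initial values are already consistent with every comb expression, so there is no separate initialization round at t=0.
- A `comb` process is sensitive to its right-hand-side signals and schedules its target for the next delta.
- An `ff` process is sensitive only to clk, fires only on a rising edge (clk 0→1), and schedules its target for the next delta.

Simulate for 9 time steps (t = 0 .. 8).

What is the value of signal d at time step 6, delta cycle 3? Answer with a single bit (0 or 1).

[bits: d,c,e,clk,f,g,a]
t=0: Δ0=0110111 Δ1=0111111 Δ2=1111111 Δ3=1111110 | 3Δ
t=1: Δ0=1111110 Δ1=1110110 | 1Δ
t=2: Δ0=1110110 Δ1=1111110 Δ2=0111110 Δ3=0111111 | 3Δ
t=3: Δ0=0111111 Δ1=0110111 | 1Δ
t=4: Δ0=0110111 Δ1=0111111 Δ2=1111111 Δ3=1111110 | 3Δ
t=5: Δ0=1111110 Δ1=1110110 | 1Δ
t=6: Δ0=1110110 Δ1=1111110 Δ2=0111110 Δ3=0111111 | 3Δ
t=7: Δ0=0111111 Δ1=0110111 | 1Δ
t=8: Δ0=0110111 Δ1=0111111 Δ2=1111111 Δ3=1111110 | 3Δ

0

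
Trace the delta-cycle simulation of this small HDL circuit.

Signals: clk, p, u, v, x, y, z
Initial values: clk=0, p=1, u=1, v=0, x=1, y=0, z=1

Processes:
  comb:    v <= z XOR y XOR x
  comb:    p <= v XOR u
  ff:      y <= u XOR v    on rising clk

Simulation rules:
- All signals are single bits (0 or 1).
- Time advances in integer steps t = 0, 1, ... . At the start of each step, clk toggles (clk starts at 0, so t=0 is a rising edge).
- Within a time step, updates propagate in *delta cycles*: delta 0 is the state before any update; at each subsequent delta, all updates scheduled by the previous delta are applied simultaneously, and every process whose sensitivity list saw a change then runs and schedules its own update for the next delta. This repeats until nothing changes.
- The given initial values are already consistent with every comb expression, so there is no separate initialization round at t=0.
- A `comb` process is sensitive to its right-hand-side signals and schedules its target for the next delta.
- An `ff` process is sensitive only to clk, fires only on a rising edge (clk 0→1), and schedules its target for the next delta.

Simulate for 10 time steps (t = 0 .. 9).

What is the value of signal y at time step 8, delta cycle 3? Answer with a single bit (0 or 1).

t0.Δ0 z=1 p=1 v=0 clk=0 u=1 x=1 y=0
t0.Δ1 z=1 p=1 v=0 clk=1 u=1 x=1 y=0
t0.Δ2 z=1 p=1 v=0 clk=1 u=1 x=1 y=1
t0.Δ3 z=1 p=1 v=1 clk=1 u=1 x=1 y=1
t0.Δ4 z=1 p=0 v=1 clk=1 u=1 x=1 y=1
t1.Δ0 z=1 p=0 v=1 clk=1 u=1 x=1 y=1
t1.Δ1 z=1 p=0 v=1 clk=0 u=1 x=1 y=1
t2.Δ0 z=1 p=0 v=1 clk=0 u=1 x=1 y=1
t2.Δ1 z=1 p=0 v=1 clk=1 u=1 x=1 y=1
t2.Δ2 z=1 p=0 v=1 clk=1 u=1 x=1 y=0
t2.Δ3 z=1 p=0 v=0 clk=1 u=1 x=1 y=0
t2.Δ4 z=1 p=1 v=0 clk=1 u=1 x=1 y=0
t3.Δ0 z=1 p=1 v=0 clk=1 u=1 x=1 y=0
t3.Δ1 z=1 p=1 v=0 clk=0 u=1 x=1 y=0
t4.Δ0 z=1 p=1 v=0 clk=0 u=1 x=1 y=0
t4.Δ1 z=1 p=1 v=0 clk=1 u=1 x=1 y=0
t4.Δ2 z=1 p=1 v=0 clk=1 u=1 x=1 y=1
t4.Δ3 z=1 p=1 v=1 clk=1 u=1 x=1 y=1
t4.Δ4 z=1 p=0 v=1 clk=1 u=1 x=1 y=1
t5.Δ0 z=1 p=0 v=1 clk=1 u=1 x=1 y=1
t5.Δ1 z=1 p=0 v=1 clk=0 u=1 x=1 y=1
t6.Δ0 z=1 p=0 v=1 clk=0 u=1 x=1 y=1
t6.Δ1 z=1 p=0 v=1 clk=1 u=1 x=1 y=1
t6.Δ2 z=1 p=0 v=1 clk=1 u=1 x=1 y=0
t6.Δ3 z=1 p=0 v=0 clk=1 u=1 x=1 y=0
t6.Δ4 z=1 p=1 v=0 clk=1 u=1 x=1 y=0
t7.Δ0 z=1 p=1 v=0 clk=1 u=1 x=1 y=0
t7.Δ1 z=1 p=1 v=0 clk=0 u=1 x=1 y=0
t8.Δ0 z=1 p=1 v=0 clk=0 u=1 x=1 y=0
t8.Δ1 z=1 p=1 v=0 clk=1 u=1 x=1 y=0
t8.Δ2 z=1 p=1 v=0 clk=1 u=1 x=1 y=1
t8.Δ3 z=1 p=1 v=1 clk=1 u=1 x=1 y=1
t8.Δ4 z=1 p=0 v=1 clk=1 u=1 x=1 y=1
t9.Δ0 z=1 p=0 v=1 clk=1 u=1 x=1 y=1
t9.Δ1 z=1 p=0 v=1 clk=0 u=1 x=1 y=1

1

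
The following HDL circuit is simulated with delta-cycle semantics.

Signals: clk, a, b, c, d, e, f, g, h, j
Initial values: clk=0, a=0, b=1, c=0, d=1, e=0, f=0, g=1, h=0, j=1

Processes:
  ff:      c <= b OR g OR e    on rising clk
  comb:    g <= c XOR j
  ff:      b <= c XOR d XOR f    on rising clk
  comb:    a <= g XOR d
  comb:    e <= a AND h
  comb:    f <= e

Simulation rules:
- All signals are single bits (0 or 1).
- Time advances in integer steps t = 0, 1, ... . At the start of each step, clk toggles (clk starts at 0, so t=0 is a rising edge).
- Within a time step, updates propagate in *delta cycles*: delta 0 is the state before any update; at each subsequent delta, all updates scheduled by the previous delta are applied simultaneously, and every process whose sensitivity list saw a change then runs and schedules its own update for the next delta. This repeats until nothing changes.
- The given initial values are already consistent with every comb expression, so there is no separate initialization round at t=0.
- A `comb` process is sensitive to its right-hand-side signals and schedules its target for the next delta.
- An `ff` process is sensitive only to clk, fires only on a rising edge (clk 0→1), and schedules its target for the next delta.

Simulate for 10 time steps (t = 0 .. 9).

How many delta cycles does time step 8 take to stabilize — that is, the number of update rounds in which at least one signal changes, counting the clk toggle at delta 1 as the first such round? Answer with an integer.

t=0 Δ0: clk=0 e=0 b=1 a=0 c=0 g=1 f=0 d=1 h=0 j=1
  Δ1: clk:0→1
  Δ2: c:0→1
  Δ3: g:1→0
  Δ4: a:0→1
  (4Δ to stable)
t=1 Δ0: clk=1 e=0 b=1 a=1 c=1 g=0 f=0 d=1 h=0 j=1
  Δ1: clk:1→0
  (1Δ to stable)
t=2 Δ0: clk=0 e=0 b=1 a=1 c=1 g=0 f=0 d=1 h=0 j=1
  Δ1: clk:0→1
  Δ2: b:1→0
  (2Δ to stable)
t=3 Δ0: clk=1 e=0 b=0 a=1 c=1 g=0 f=0 d=1 h=0 j=1
  Δ1: clk:1→0
  (1Δ to stable)
t=4 Δ0: clk=0 e=0 b=0 a=1 c=1 g=0 f=0 d=1 h=0 j=1
  Δ1: clk:0→1
  Δ2: c:1→0
  Δ3: g:0→1
  Δ4: a:1→0
  (4Δ to stable)
t=5 Δ0: clk=1 e=0 b=0 a=0 c=0 g=1 f=0 d=1 h=0 j=1
  Δ1: clk:1→0
  (1Δ to stable)
t=6 Δ0: clk=0 e=0 b=0 a=0 c=0 g=1 f=0 d=1 h=0 j=1
  Δ1: clk:0→1
  Δ2: b:0→1, c:0→1
  Δ3: g:1→0
  Δ4: a:0→1
  (4Δ to stable)
t=7 Δ0: clk=1 e=0 b=1 a=1 c=1 g=0 f=0 d=1 h=0 j=1
  Δ1: clk:1→0
  (1Δ to stable)
t=8 Δ0: clk=0 e=0 b=1 a=1 c=1 g=0 f=0 d=1 h=0 j=1
  Δ1: clk:0→1
  Δ2: b:1→0
  (2Δ to stable)
t=9 Δ0: clk=1 e=0 b=0 a=1 c=1 g=0 f=0 d=1 h=0 j=1
  Δ1: clk:1→0
  (1Δ to stable)

2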